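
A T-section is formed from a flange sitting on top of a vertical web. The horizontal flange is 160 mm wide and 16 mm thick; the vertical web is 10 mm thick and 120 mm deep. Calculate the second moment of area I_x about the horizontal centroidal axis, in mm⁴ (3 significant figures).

I_x ≈ 5.27 × 10⁶ mm⁴

Treat the section as a set of non-overlapping primitives; coordinates are from the bounding-box lower-left.
Flange: 160 × 16, A = 2 560 mm², y = 128 mm, Ī = 54 613 mm⁴.
Web: 10 × 120, A = 1 200 mm², y = 60 mm, Ī = 1 440 000 mm⁴.
Centroid: ȳ = ΣA·y / ΣA = 106.3 mm.
Transfer each piece to the horizontal centroidal axis using Ī + A·d² with d = y − 106.3:
  flange: d = 21.702 mm → contributes +1 260 328 mm⁴
  web: d = -46.298 mm → contributes +4 012 192 mm⁴
Total I = 5 272 520 mm⁴.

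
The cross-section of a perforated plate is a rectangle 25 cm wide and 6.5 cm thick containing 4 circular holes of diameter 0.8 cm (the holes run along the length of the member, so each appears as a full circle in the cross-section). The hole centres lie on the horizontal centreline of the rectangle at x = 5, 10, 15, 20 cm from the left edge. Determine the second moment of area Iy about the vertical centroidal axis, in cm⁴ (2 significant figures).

Break the section into simple shapes (no overlaps), measuring from the bottom-left corner of the bounding box.
Plate: 25 × 6.5, A = 162.5 cm², x = 12.5 cm, Ī = 8 464 cm⁴.
Hole 1 (subtracted): ⌀0.8, A = 0.5027 cm², x = 5 cm, Ī = 0.02011 cm⁴.
Hole 2 (subtracted): ⌀0.8, A = 0.5027 cm², x = 10 cm, Ī = 0.02011 cm⁴.
Hole 3 (subtracted): ⌀0.8, A = 0.5027 cm², x = 15 cm, Ī = 0.02011 cm⁴.
Hole 4 (subtracted): ⌀0.8, A = 0.5027 cm², x = 20 cm, Ī = 0.02011 cm⁴.
By symmetry the centroid is at mid-width, x̄ = 12.5 cm.
Transfer each piece to the vertical centroidal axis using Ī + A·d² with d = x − 12.5:
  plate: d = 0 cm → contributes +8 464 cm⁴
  hole 1: d = -7.5 cm → contributes −28.29 cm⁴
  hole 2: d = -2.5 cm → contributes −3.162 cm⁴
  hole 3: d = 2.5 cm → contributes −3.162 cm⁴
  hole 4: d = 7.5 cm → contributes −28.29 cm⁴
Total I = 8 401 cm⁴.

Iy ≈ 8400 cm⁴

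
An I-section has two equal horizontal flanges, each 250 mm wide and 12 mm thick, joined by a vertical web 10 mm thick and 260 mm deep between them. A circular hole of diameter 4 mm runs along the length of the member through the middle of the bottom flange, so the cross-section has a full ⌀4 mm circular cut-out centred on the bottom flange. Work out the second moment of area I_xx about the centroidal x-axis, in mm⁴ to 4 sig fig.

I_xx ≈ 1.255 × 10⁸ mm⁴

Break the section into simple shapes (no overlaps), measuring from the bottom-left corner of the bounding box.
Bottom flange: 250 × 12, A = 3 000 mm², y = 6 mm, Ī = 36 000 mm⁴.
Web: 10 × 260, A = 2 600 mm², y = 142 mm, Ī = 14 646 667 mm⁴.
Top flange: 250 × 12, A = 3 000 mm², y = 278 mm, Ī = 36 000 mm⁴.
Hole (subtracted): ⌀4, A = 12.5664 mm², y = 6 mm, Ī = 12.5664 mm⁴.
Centroid: ȳ = ΣA·y / ΣA = 142.199 mm.
Transfer each piece to the centroidal x-axis using Ī + A·d² with d = y − 142.199:
  bottom flange: d = -136.199 mm → contributes +55 686 515 mm⁴
  web: d = -0.199015 mm → contributes +14 646 770 mm⁴
  top flange: d = 135.801 mm → contributes +55 361 723 mm⁴
  hole: d = -136.199 mm → contributes −233 121 mm⁴
Total I = 125 461 886 mm⁴.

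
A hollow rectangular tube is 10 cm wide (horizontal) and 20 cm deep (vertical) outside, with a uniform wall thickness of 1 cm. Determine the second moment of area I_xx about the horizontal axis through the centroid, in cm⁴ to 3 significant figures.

I_xx ≈ 2780 cm⁴

Break the section into simple shapes (no overlaps), measuring from the bottom-left corner of the bounding box.
Outer rectangle: 10 × 20, A = 200 cm², y = 10 cm, Ī = 6666.7 cm⁴.
Inner void (subtracted): 8 × 18, A = 144 cm², y = 10 cm, Ī = 3 888 cm⁴.
By symmetry the centroid is at mid-height, ȳ = 10 cm.
All pieces are centred on the horizontal axis through the centroid, so I = ΣĪ (holes subtracted) = 2778.7 cm⁴.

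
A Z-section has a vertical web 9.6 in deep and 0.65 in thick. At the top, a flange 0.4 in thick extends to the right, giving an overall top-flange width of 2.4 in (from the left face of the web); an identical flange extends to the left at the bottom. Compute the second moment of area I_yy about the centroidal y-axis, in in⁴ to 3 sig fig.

I_yy ≈ 2.59 in⁴

Decompose the section into non-overlapping parts with the origin at the bottom-left of its bounding rectangle.
Web: 0.65 × 9.6, A = 6.24 in², x = 2.075 in, Ī = 0.2197 in⁴.
Top flange (beyond web): 1.75 × 0.4, A = 0.7 in², x = 3.275 in, Ī = 0.17865 in⁴.
Bottom flange (beyond web): 1.75 × 0.4, A = 0.7 in², x = 0.875 in, Ī = 0.17865 in⁴.
Centroid: x̄ = ΣA·x / ΣA = 2.075 in.
Transfer each piece to the centroidal y-axis using Ī + A·d² with d = x − 2.075:
  web: d = 0 in → contributes +0.2197 in⁴
  top flange (beyond web): d = 1.2 in → contributes +1.1866 in⁴
  bottom flange (beyond web): d = -1.2 in → contributes +1.1866 in⁴
Total I = 2.593 in⁴.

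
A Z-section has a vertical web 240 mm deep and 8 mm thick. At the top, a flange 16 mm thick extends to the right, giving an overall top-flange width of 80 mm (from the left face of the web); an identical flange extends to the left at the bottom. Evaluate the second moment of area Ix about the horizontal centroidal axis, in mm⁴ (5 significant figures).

Ix ≈ 3.8167 × 10⁷ mm⁴

Decompose the section into non-overlapping parts with the origin at the bottom-left of its bounding rectangle.
Web: 8 × 240, A = 1 920 mm², y = 120 mm, Ī = 9 216 000 mm⁴.
Top flange (beyond web): 72 × 16, A = 1 152 mm², y = 232 mm, Ī = 24 576 mm⁴.
Bottom flange (beyond web): 72 × 16, A = 1 152 mm², y = 8 mm, Ī = 24 576 mm⁴.
Centroid: ȳ = ΣA·y / ΣA = 120 mm.
Transfer each piece to the horizontal centroidal axis using Ī + A·d² with d = y − 120:
  web: d = 0 mm → contributes +9 216 000 mm⁴
  top flange (beyond web): d = 112 mm → contributes +14 475 264 mm⁴
  bottom flange (beyond web): d = -112 mm → contributes +14 475 264 mm⁴
Total I = 38 166 528 mm⁴.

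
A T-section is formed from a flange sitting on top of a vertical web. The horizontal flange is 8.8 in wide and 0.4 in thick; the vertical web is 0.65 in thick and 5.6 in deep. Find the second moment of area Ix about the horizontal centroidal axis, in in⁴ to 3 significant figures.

Ix ≈ 25.7 in⁴

Break the section into simple shapes (no overlaps), measuring from the bottom-left corner of the bounding box.
Flange: 8.8 × 0.4, A = 3.52 in², y = 5.8 in, Ī = 0.046933 in⁴.
Web: 0.65 × 5.6, A = 3.64 in², y = 2.8 in, Ī = 9.5125 in⁴.
Centroid: ȳ = ΣA·y / ΣA = 4.2749 in.
Transfer each piece to the horizontal centroidal axis using Ī + A·d² with d = y − 4.2749:
  flange: d = 1.5251 in → contributes +8.2346 in⁴
  web: d = -1.4749 in → contributes +17.43 in⁴
Total I = 25.665 in⁴.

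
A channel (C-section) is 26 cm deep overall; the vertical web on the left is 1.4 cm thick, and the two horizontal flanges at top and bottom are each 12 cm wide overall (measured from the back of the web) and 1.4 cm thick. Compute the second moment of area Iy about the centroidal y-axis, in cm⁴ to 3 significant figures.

Decompose the section into non-overlapping parts with the origin at the bottom-left of its bounding rectangle.
Web: 1.4 × 26, A = 36.4 cm², x = 0.7 cm, Ī = 5.9453 cm⁴.
Top flange (beyond web): 10.6 × 1.4, A = 14.84 cm², x = 6.7 cm, Ī = 138.95 cm⁴.
Bottom flange (beyond web): 10.6 × 1.4, A = 14.84 cm², x = 6.7 cm, Ī = 138.95 cm⁴.
Centroid: x̄ = ΣA·x / ΣA = 3.3949 cm.
Transfer each piece to the centroidal y-axis using Ī + A·d² with d = x − 3.3949:
  web: d = -2.6949 cm → contributes +270.3 cm⁴
  top flange (beyond web): d = 3.3051 cm → contributes +301.06 cm⁴
  bottom flange (beyond web): d = 3.3051 cm → contributes +301.06 cm⁴
Total I = 872.42 cm⁴.

Iy ≈ 872 cm⁴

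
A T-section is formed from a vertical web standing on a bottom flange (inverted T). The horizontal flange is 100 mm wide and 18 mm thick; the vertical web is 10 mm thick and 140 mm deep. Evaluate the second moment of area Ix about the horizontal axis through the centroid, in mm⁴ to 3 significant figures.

Ix ≈ 7.25 × 10⁶ mm⁴

Decompose the section into non-overlapping parts with the origin at the bottom-left of its bounding rectangle.
Flange: 100 × 18, A = 1 800 mm², y = 9 mm, Ī = 48 600 mm⁴.
Web: 10 × 140, A = 1 400 mm², y = 88 mm, Ī = 2 286 667 mm⁴.
Centroid: ȳ = ΣA·y / ΣA = 43.563 mm.
Transfer each piece to the horizontal axis through the centroid using Ī + A·d² with d = y − 43.563:
  flange: d = -34.563 mm → contributes +2 198 820 mm⁴
  web: d = 44.438 mm → contributes +5 051 235 mm⁴
Total I = 7 250 054 mm⁴.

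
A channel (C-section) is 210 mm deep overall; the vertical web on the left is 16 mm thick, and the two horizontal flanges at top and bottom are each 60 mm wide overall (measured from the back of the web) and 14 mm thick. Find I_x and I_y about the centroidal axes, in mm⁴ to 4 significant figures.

Split into non-overlapping primitives; take the origin at the lower-left of the bounding box.
Web: 16 × 210, A = 3 360 mm², y = 105 mm, Ī = 12 348 000 mm⁴.
Top flange (beyond web): 44 × 14, A = 616 mm², y = 203 mm, Ī = 10061.3 mm⁴.
Bottom flange (beyond web): 44 × 14, A = 616 mm², y = 7 mm, Ī = 10061.3 mm⁴.
By symmetry the centroid is at mid-height, ȳ = 105 mm.
Transfer each piece to the centroidal x-axis using Ī + A·d² with d = y − 105:
  web: d = 0 mm → contributes +12 348 000 mm⁴
  top flange (beyond web): d = 98 mm → contributes +5 926 125 mm⁴
  bottom flange (beyond web): d = -98 mm → contributes +5 926 125 mm⁴
Total I = 24 200 251 mm⁴.
For the y-axis: x̄ = 16.0488 mm.
Repeating about the centroidal y-axis gives I_y = 1 081 760 mm⁴.

I_x ≈ 2.420 × 10⁷ mm⁴, I_y ≈ 1.082 × 10⁶ mm⁴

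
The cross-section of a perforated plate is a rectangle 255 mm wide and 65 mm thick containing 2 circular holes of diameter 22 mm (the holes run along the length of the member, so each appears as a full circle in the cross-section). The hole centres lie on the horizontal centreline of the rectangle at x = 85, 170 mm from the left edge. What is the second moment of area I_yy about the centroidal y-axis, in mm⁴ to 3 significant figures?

Treat the section as a set of non-overlapping primitives; coordinates are from the bounding-box lower-left.
Plate: 255 × 65, A = 16 575 mm², x = 127.5 mm, Ī = 89 815 781 mm⁴.
Hole 1 (subtracted): ⌀22, A = 380.13 mm², x = 85 mm, Ī = 11 499 mm⁴.
Hole 2 (subtracted): ⌀22, A = 380.13 mm², x = 170 mm, Ī = 11 499 mm⁴.
By symmetry the centroid is at mid-width, x̄ = 127.5 mm.
Transfer each piece to the centroidal y-axis using Ī + A·d² with d = x − 127.5:
  plate: d = 0 mm → contributes +89 815 781 mm⁴
  hole 1: d = -42.5 mm → contributes −698 114 mm⁴
  hole 2: d = 42.5 mm → contributes −698 114 mm⁴
Total I = 88 419 554 mm⁴.

I_yy ≈ 8.84 × 10⁷ mm⁴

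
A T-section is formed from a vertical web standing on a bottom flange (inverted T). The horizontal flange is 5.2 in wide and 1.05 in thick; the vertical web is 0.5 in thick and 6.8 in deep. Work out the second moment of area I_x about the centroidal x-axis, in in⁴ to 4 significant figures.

I_x ≈ 45.88 in⁴

Split into non-overlapping primitives; take the origin at the lower-left of the bounding box.
Flange: 5.2 × 1.05, A = 5.46 in², y = 0.525 in, Ī = 0.501638 in⁴.
Web: 0.5 × 6.8, A = 3.4 in², y = 4.45 in, Ī = 13.1013 in⁴.
Centroid: ȳ = ΣA·y / ΣA = 2.03121 in.
Transfer each piece to the centroidal x-axis using Ī + A·d² with d = y − 2.03121:
  flange: d = -1.50621 in → contributes +12.8885 in⁴
  web: d = 2.41879 in → contributes +32.9932 in⁴
Total I = 45.8818 in⁴.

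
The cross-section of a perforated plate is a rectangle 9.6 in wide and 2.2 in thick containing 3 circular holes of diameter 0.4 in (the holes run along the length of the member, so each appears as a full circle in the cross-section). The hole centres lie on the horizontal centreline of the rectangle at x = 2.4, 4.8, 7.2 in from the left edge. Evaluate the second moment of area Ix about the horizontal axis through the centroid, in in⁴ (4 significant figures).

Ix ≈ 8.515 in⁴

Decompose the section into non-overlapping parts with the origin at the bottom-left of its bounding rectangle.
Plate: 9.6 × 2.2, A = 21.12 in², y = 1.1 in, Ī = 8.5184 in⁴.
Hole 1 (subtracted): ⌀0.4, A = 0.125664 in², y = 1.1 in, Ī = 0.00125664 in⁴.
Hole 2 (subtracted): ⌀0.4, A = 0.125664 in², y = 1.1 in, Ī = 0.00125664 in⁴.
Hole 3 (subtracted): ⌀0.4, A = 0.125664 in², y = 1.1 in, Ī = 0.00125664 in⁴.
By symmetry the centroid is at mid-height, ȳ = 1.1 in.
All pieces are centred on the horizontal axis through the centroid, so I = ΣĪ (holes subtracted) = 8.51463 in⁴.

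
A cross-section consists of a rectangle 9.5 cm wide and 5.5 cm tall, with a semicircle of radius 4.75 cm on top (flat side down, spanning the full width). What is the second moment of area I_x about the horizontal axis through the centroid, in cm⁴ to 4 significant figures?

I_x ≈ 667.3 cm⁴

Split into non-overlapping primitives; take the origin at the lower-left of the bounding box.
Rectangular body: 9.5 × 5.5, A = 52.25 cm², y = 2.75 cm, Ī = 131.714 cm⁴.
Semicircular cap: semicircle r = 4.75, A = 35.4411 cm², y = 7.51596 cm, Ī = 55.8736 cm⁴.
Centroid: ȳ = ΣA·y / ΣA = 4.6762 cm.
Transfer each piece to the horizontal axis through the centroid using Ī + A·d² with d = y − 4.6762:
  rectangular body: d = -1.9262 cm → contributes +325.575 cm⁴
  semicircular cap: d = 2.83976 cm → contributes +341.679 cm⁴
Total I = 667.253 cm⁴.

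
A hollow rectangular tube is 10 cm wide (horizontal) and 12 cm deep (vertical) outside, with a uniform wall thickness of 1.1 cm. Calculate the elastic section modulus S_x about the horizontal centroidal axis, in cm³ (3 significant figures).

Decompose the section into non-overlapping parts with the origin at the bottom-left of its bounding rectangle.
Outer rectangle: 10 × 12, A = 120 cm², y = 6 cm, Ī = 1 440 cm⁴.
Inner void (subtracted): 7.8 × 9.8, A = 76.44 cm², y = 6 cm, Ī = 611.77 cm⁴.
By symmetry the centroid is at mid-height, ȳ = 6 cm.
All pieces are centred on the horizontal centroidal axis, so I = ΣĪ (holes subtracted) = 828.23 cm⁴.
Extreme fibre distance c = 6 cm; S = I/c = 138.04 cm³.

S_x ≈ 138 cm³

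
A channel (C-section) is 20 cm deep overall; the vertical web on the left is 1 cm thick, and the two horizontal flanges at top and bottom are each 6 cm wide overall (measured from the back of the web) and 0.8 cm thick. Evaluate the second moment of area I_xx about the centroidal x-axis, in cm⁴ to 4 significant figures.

I_xx ≈ 1404 cm⁴

Treat the section as a set of non-overlapping primitives; coordinates are from the bounding-box lower-left.
Web: 1 × 20, A = 20 cm², y = 10 cm, Ī = 666.667 cm⁴.
Top flange (beyond web): 5 × 0.8, A = 4 cm², y = 19.6 cm, Ī = 0.213333 cm⁴.
Bottom flange (beyond web): 5 × 0.8, A = 4 cm², y = 0.4 cm, Ī = 0.213333 cm⁴.
By symmetry the centroid is at mid-height, ȳ = 10 cm.
Transfer each piece to the centroidal x-axis using Ī + A·d² with d = y − 10:
  web: d = 0 cm → contributes +666.667 cm⁴
  top flange (beyond web): d = 9.6 cm → contributes +368.853 cm⁴
  bottom flange (beyond web): d = -9.6 cm → contributes +368.853 cm⁴
Total I = 1404.37 cm⁴.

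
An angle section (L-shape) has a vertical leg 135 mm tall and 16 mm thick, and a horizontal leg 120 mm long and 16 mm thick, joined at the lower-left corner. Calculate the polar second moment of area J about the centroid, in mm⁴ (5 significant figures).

Treat the section as a set of non-overlapping primitives; coordinates are from the bounding-box lower-left.
Vertical leg: 16 × 135, A = 2 160 mm², y = 67.5 mm, Ī = 3 280 500 mm⁴.
Horizontal leg (remainder): 104 × 16, A = 1 664 mm², y = 8 mm, Ī = 35498.67 mm⁴.
Centroid: ȳ = ΣA·y / ΣA = 41.60879 mm.
Transfer each piece to the centroidal x-axis using Ī + A·d² with d = y − 41.60879:
  vertical leg: d = 25.89121 mm → contributes +4 728 467 mm⁴
  horizontal leg (remainder): d = -33.60879 mm → contributes +1 915 071 mm⁴
Total I = 6 643 537 mm⁴.
For the y-axis: x̄ = 34.10879 mm.
Repeating about the centroidal y-axis gives I_y = 4 929 597 mm⁴.
Polar second moment: J = I_x + I_y = 11 573 135 mm⁴.

J ≈ 1.1573 × 10⁷ mm⁴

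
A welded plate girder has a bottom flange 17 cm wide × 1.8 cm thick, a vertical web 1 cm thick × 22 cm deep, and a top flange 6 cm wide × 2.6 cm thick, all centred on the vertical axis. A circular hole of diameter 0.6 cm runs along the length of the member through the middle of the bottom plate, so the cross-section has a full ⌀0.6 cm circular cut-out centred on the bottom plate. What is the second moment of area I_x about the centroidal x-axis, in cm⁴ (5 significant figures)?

I_x ≈ 7137.7 cm⁴

Decompose the section into non-overlapping parts with the origin at the bottom-left of its bounding rectangle.
Bottom plate: 17 × 1.8, A = 30.6 cm², y = 0.9 cm, Ī = 8.262 cm⁴.
Web plate: 1 × 22, A = 22 cm², y = 12.8 cm, Ī = 887.3333 cm⁴.
Top plate: 6 × 2.6, A = 15.6 cm², y = 25.1 cm, Ī = 8.788 cm⁴.
Hole (subtracted): ⌀0.6, A = 0.2827433 cm², y = 0.9 cm, Ī = 0.006361725 cm⁴.
Centroid: ȳ = ΣA·y / ΣA = 10.31322 cm.
Transfer each piece to the centroidal x-axis using Ī + A·d² with d = y − 10.31322:
  bottom plate: d = -9.413219 cm → contributes +2719.688 cm⁴
  web plate: d = 2.486781 cm → contributes +1023.383 cm⁴
  top plate: d = 14.78678 cm → contributes +3419.711 cm⁴
  hole: d = -9.413219 cm → contributes −25.05988 cm⁴
Total I = 7137.722 cm⁴.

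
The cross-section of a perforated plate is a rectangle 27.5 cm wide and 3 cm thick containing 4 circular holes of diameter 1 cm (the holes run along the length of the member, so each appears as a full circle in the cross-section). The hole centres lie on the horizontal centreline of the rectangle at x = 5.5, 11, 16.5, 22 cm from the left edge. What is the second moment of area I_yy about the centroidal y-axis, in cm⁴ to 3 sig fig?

I_yy ≈ 5080 cm⁴

Decompose the section into non-overlapping parts with the origin at the bottom-left of its bounding rectangle.
Plate: 27.5 × 3, A = 82.5 cm², x = 13.75 cm, Ī = 5199.2 cm⁴.
Hole 1 (subtracted): ⌀1, A = 0.7854 cm², x = 5.5 cm, Ī = 0.049087 cm⁴.
Hole 2 (subtracted): ⌀1, A = 0.7854 cm², x = 11 cm, Ī = 0.049087 cm⁴.
Hole 3 (subtracted): ⌀1, A = 0.7854 cm², x = 16.5 cm, Ī = 0.049087 cm⁴.
Hole 4 (subtracted): ⌀1, A = 0.7854 cm², x = 22 cm, Ī = 0.049087 cm⁴.
By symmetry the centroid is at mid-width, x̄ = 13.75 cm.
Transfer each piece to the centroidal y-axis using Ī + A·d² with d = x − 13.75:
  plate: d = 0 cm → contributes +5199.2 cm⁴
  hole 1: d = -8.25 cm → contributes −53.505 cm⁴
  hole 2: d = -2.75 cm → contributes −5.9887 cm⁴
  hole 3: d = 2.75 cm → contributes −5.9887 cm⁴
  hole 4: d = 8.25 cm → contributes −53.505 cm⁴
Total I = 5080.2 cm⁴.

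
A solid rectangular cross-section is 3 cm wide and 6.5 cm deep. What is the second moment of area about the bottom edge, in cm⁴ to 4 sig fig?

I_base ≈ 274.6 cm⁴

The section: 3 × 6.5, A = 19.5 cm², y = 3.25 cm, Ī = 68.6563 cm⁴.
Transfer it to the bottom edge using Ī + A·d² with d = y − 0:
  the section: d = 3.25 cm → contributes +274.625 cm⁴
Total I = 274.625 cm⁴.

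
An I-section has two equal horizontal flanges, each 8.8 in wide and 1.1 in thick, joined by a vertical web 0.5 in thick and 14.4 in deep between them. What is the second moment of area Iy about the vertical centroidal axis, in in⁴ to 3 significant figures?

Iy ≈ 125 in⁴

Decompose the section into non-overlapping parts with the origin at the bottom-left of its bounding rectangle.
Bottom flange: 8.8 × 1.1, A = 9.68 in², x = 4.4 in, Ī = 62.468 in⁴.
Web: 0.5 × 14.4, A = 7.2 in², x = 4.4 in, Ī = 0.15 in⁴.
Top flange: 8.8 × 1.1, A = 9.68 in², x = 4.4 in, Ī = 62.468 in⁴.
By symmetry the centroid is at mid-width, x̄ = 4.4 in.
All pieces are centred on the vertical centroidal axis, so I = ΣĪ = 125.09 in⁴.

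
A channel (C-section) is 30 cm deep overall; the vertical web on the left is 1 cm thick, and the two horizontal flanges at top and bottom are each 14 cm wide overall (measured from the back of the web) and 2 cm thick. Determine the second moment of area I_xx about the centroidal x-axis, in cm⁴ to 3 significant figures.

I_xx ≈ 1.25 × 10⁴ cm⁴

Decompose the section into non-overlapping parts with the origin at the bottom-left of its bounding rectangle.
Web: 1 × 30, A = 30 cm², y = 15 cm, Ī = 2 250 cm⁴.
Top flange (beyond web): 13 × 2, A = 26 cm², y = 29 cm, Ī = 8.6667 cm⁴.
Bottom flange (beyond web): 13 × 2, A = 26 cm², y = 1 cm, Ī = 8.6667 cm⁴.
By symmetry the centroid is at mid-height, ȳ = 15 cm.
Transfer each piece to the centroidal x-axis using Ī + A·d² with d = y − 15:
  web: d = 0 cm → contributes +2 250 cm⁴
  top flange (beyond web): d = 14 cm → contributes +5104.7 cm⁴
  bottom flange (beyond web): d = -14 cm → contributes +5104.7 cm⁴
Total I = 12 459 cm⁴.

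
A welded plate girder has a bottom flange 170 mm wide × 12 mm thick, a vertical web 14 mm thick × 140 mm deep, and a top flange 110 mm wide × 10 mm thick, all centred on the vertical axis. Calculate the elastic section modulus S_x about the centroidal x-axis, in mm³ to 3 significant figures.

S_x ≈ 2.14 × 10⁵ mm³

Break the section into simple shapes (no overlaps), measuring from the bottom-left corner of the bounding box.
Bottom plate: 170 × 12, A = 2 040 mm², y = 6 mm, Ī = 24 480 mm⁴.
Web plate: 14 × 140, A = 1 960 mm², y = 82 mm, Ī = 3 201 333 mm⁴.
Top plate: 110 × 10, A = 1 100 mm², y = 157 mm, Ī = 9166.7 mm⁴.
Centroid: ȳ = ΣA·y / ΣA = 67.776 mm.
Transfer each piece to the centroidal x-axis using Ī + A·d² with d = y − 67.776:
  bottom plate: d = -61.776 mm → contributes +7 809 798 mm⁴
  web plate: d = 14.224 mm → contributes +3 597 859 mm⁴
  top plate: d = 89.224 mm → contributes +8 766 089 mm⁴
Total I = 20 173 745 mm⁴.
Extreme fibre distance c = 94.224 mm; S = I/c = 214 105 mm³.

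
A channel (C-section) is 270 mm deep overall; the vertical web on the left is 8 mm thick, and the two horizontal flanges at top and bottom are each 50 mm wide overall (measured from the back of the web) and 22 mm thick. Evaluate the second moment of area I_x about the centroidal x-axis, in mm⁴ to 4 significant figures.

Treat the section as a set of non-overlapping primitives; coordinates are from the bounding-box lower-left.
Web: 8 × 270, A = 2 160 mm², y = 135 mm, Ī = 13 122 000 mm⁴.
Top flange (beyond web): 42 × 22, A = 924 mm², y = 259 mm, Ī = 37 268 mm⁴.
Bottom flange (beyond web): 42 × 22, A = 924 mm², y = 11 mm, Ī = 37 268 mm⁴.
By symmetry the centroid is at mid-height, ȳ = 135 mm.
Transfer each piece to the centroidal x-axis using Ī + A·d² with d = y − 135:
  web: d = 0 mm → contributes +13 122 000 mm⁴
  top flange (beyond web): d = 124 mm → contributes +14 244 692 mm⁴
  bottom flange (beyond web): d = -124 mm → contributes +14 244 692 mm⁴
Total I = 41 611 384 mm⁴.

I_x ≈ 4.161 × 10⁷ mm⁴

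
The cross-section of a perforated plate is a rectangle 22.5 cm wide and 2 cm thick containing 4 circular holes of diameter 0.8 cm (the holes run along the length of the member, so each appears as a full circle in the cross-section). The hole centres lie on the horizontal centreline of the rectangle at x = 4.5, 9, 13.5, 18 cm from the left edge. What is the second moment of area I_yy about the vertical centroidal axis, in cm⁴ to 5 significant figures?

Treat the section as a set of non-overlapping primitives; coordinates are from the bounding-box lower-left.
Plate: 22.5 × 2, A = 45 cm², x = 11.25 cm, Ī = 1898.438 cm⁴.
Hole 1 (subtracted): ⌀0.8, A = 0.5026548 cm², x = 4.5 cm, Ī = 0.02010619 cm⁴.
Hole 2 (subtracted): ⌀0.8, A = 0.5026548 cm², x = 9 cm, Ī = 0.02010619 cm⁴.
Hole 3 (subtracted): ⌀0.8, A = 0.5026548 cm², x = 13.5 cm, Ī = 0.02010619 cm⁴.
Hole 4 (subtracted): ⌀0.8, A = 0.5026548 cm², x = 18 cm, Ī = 0.02010619 cm⁴.
By symmetry the centroid is at mid-width, x̄ = 11.25 cm.
Transfer each piece to the vertical centroidal axis using Ī + A·d² with d = x − 11.25:
  plate: d = 0 cm → contributes +1898.438 cm⁴
  hole 1: d = -6.75 cm → contributes −22.92232 cm⁴
  hole 2: d = -2.25 cm → contributes −2.564796 cm⁴
  hole 3: d = 2.25 cm → contributes −2.564796 cm⁴
  hole 4: d = 6.75 cm → contributes −22.92232 cm⁴
Total I = 1847.463 cm⁴.

I_yy ≈ 1847.5 cm⁴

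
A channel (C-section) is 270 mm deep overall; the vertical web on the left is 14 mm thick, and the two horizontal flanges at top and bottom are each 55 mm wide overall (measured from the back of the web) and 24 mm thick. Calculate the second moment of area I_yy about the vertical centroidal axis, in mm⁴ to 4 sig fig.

I_yy ≈ 1.316 × 10⁶ mm⁴

Break the section into simple shapes (no overlaps), measuring from the bottom-left corner of the bounding box.
Web: 14 × 270, A = 3 780 mm², x = 7 mm, Ī = 61 740 mm⁴.
Top flange (beyond web): 41 × 24, A = 984 mm², x = 34.5 mm, Ī = 137 842 mm⁴.
Bottom flange (beyond web): 41 × 24, A = 984 mm², x = 34.5 mm, Ī = 137 842 mm⁴.
Centroid: x̄ = ΣA·x / ΣA = 16.4154 mm.
Transfer each piece to the vertical centroidal axis using Ī + A·d² with d = x − 16.4154:
  web: d = -9.41545 mm → contributes +396 840 mm⁴
  top flange (beyond web): d = 18.0846 mm → contributes +459 660 mm⁴
  bottom flange (beyond web): d = 18.0846 mm → contributes +459 660 mm⁴
Total I = 1 316 160 mm⁴.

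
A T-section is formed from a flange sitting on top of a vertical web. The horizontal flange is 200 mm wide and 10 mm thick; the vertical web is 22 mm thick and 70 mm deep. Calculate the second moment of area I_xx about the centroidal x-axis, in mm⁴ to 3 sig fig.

Treat the section as a set of non-overlapping primitives; coordinates are from the bounding-box lower-left.
Flange: 200 × 10, A = 2 000 mm², y = 75 mm, Ī = 16 667 mm⁴.
Web: 22 × 70, A = 1 540 mm², y = 35 mm, Ī = 628 833 mm⁴.
Centroid: ȳ = ΣA·y / ΣA = 57.599 mm.
Transfer each piece to the centroidal x-axis using Ī + A·d² with d = y − 57.599:
  flange: d = 17.401 mm → contributes +622 265 mm⁴
  web: d = -22.599 mm → contributes +1 415 325 mm⁴
Total I = 2 037 590 mm⁴.

I_xx ≈ 2.04 × 10⁶ mm⁴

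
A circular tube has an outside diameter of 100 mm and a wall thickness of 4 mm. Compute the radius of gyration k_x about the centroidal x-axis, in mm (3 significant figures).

Decompose the section into non-overlapping parts with the origin at the bottom-left of its bounding rectangle.
Outer circle: ⌀100, A = 7 854 mm², y = 50 mm, Ī = 4 908 739 mm⁴.
Bore (subtracted): ⌀92, A = 6647.6 mm², y = 50 mm, Ī = 3 516 586 mm⁴.
By symmetry the centroid is at mid-height, ȳ = 50 mm.
All pieces are centred on the centroidal x-axis, so I = ΣĪ (holes subtracted) = 1 392 153 mm⁴.
Radius of gyration: k = √(I/A) = √(1 392 153 / 1206.4) = 33.971 mm.

k_x ≈ 34.0 mm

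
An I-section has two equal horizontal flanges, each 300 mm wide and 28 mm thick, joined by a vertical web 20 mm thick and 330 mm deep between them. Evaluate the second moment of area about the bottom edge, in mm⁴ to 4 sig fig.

I_base ≈ 1.471 × 10⁹ mm⁴

Split into non-overlapping primitives; take the origin at the lower-left of the bounding box.
Bottom flange: 300 × 28, A = 8 400 mm², y = 14 mm, Ī = 548 800 mm⁴.
Web: 20 × 330, A = 6 600 mm², y = 193 mm, Ī = 59 895 000 mm⁴.
Top flange: 300 × 28, A = 8 400 mm², y = 372 mm, Ī = 548 800 mm⁴.
Transfer each piece to the base of the section using Ī + A·d² with d = y − 0:
  bottom flange: d = 14 mm → contributes +2 195 200 mm⁴
  web: d = 193 mm → contributes +305 738 400 mm⁴
  top flange: d = 372 mm → contributes +1 162 974 400 mm⁴
Total I = 1 470 908 000 mm⁴.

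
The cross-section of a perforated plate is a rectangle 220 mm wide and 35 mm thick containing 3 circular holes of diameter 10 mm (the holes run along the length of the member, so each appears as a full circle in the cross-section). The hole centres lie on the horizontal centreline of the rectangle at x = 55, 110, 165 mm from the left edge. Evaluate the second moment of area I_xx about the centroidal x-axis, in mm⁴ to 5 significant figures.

I_xx ≈ 7.8457 × 10⁵ mm⁴

Decompose the section into non-overlapping parts with the origin at the bottom-left of its bounding rectangle.
Plate: 220 × 35, A = 7 700 mm², y = 17.5 mm, Ī = 786041.7 mm⁴.
Hole 1 (subtracted): ⌀10, A = 78.53982 mm², y = 17.5 mm, Ī = 490.8739 mm⁴.
Hole 2 (subtracted): ⌀10, A = 78.53982 mm², y = 17.5 mm, Ī = 490.8739 mm⁴.
Hole 3 (subtracted): ⌀10, A = 78.53982 mm², y = 17.5 mm, Ī = 490.8739 mm⁴.
By symmetry the centroid is at mid-height, ȳ = 17.5 mm.
All pieces are centred on the centroidal x-axis, so I = ΣĪ (holes subtracted) = 784 569 mm⁴.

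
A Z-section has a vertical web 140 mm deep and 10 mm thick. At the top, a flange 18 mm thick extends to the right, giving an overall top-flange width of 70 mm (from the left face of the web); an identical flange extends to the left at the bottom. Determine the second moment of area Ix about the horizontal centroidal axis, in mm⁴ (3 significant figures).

Ix ≈ 1.04 × 10⁷ mm⁴

Treat the section as a set of non-overlapping primitives; coordinates are from the bounding-box lower-left.
Web: 10 × 140, A = 1 400 mm², y = 70 mm, Ī = 2 286 667 mm⁴.
Top flange (beyond web): 60 × 18, A = 1 080 mm², y = 131 mm, Ī = 29 160 mm⁴.
Bottom flange (beyond web): 60 × 18, A = 1 080 mm², y = 9 mm, Ī = 29 160 mm⁴.
Centroid: ȳ = ΣA·y / ΣA = 70 mm.
Transfer each piece to the horizontal centroidal axis using Ī + A·d² with d = y − 70:
  web: d = 0 mm → contributes +2 286 667 mm⁴
  top flange (beyond web): d = 61 mm → contributes +4 047 840 mm⁴
  bottom flange (beyond web): d = -61 mm → contributes +4 047 840 mm⁴
Total I = 10 382 347 mm⁴.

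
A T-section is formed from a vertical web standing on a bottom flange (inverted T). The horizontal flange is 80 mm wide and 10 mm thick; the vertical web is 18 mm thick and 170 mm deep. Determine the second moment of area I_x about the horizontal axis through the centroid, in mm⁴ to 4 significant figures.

I_x ≈ 1.251 × 10⁷ mm⁴

Split into non-overlapping primitives; take the origin at the lower-left of the bounding box.
Flange: 80 × 10, A = 800 mm², y = 5 mm, Ī = 6666.67 mm⁴.
Web: 18 × 170, A = 3 060 mm², y = 95 mm, Ī = 7 369 500 mm⁴.
Centroid: ȳ = ΣA·y / ΣA = 76.3472 mm.
Transfer each piece to the horizontal axis through the centroid using Ī + A·d² with d = y − 76.3472:
  flange: d = -71.3472 mm → contributes +4 078 999 mm⁴
  web: d = 18.6528 mm → contributes +8 434 162 mm⁴
Total I = 12 513 161 mm⁴.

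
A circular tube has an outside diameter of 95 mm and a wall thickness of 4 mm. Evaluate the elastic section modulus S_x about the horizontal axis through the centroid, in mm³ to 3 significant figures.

Split into non-overlapping primitives; take the origin at the lower-left of the bounding box.
Outer circle: ⌀95, A = 7088.2 mm², y = 47.5 mm, Ī = 3 998 198 mm⁴.
Bore (subtracted): ⌀87, A = 5944.7 mm², y = 47.5 mm, Ī = 2 812 205 mm⁴.
By symmetry the centroid is at mid-height, ȳ = 47.5 mm.
All pieces are centred on the horizontal axis through the centroid, so I = ΣĪ (holes subtracted) = 1 185 994 mm⁴.
Extreme fibre distance c = 47.5 mm; S = I/c = 24 968 mm³.

S_x ≈ 2.50 × 10⁴ mm³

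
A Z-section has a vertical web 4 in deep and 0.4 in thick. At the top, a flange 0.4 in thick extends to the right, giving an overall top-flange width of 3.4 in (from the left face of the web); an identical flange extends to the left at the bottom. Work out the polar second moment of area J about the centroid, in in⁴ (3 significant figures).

Decompose the section into non-overlapping parts with the origin at the bottom-left of its bounding rectangle.
Web: 0.4 × 4, A = 1.6 in², y = 2 in, Ī = 2.1333 in⁴.
Top flange (beyond web): 3 × 0.4, A = 1.2 in², y = 3.8 in, Ī = 0.016 in⁴.
Bottom flange (beyond web): 3 × 0.4, A = 1.2 in², y = 0.2 in, Ī = 0.016 in⁴.
Centroid: ȳ = ΣA·y / ΣA = 2 in.
Transfer each piece to the centroidal x-axis using Ī + A·d² with d = y − 2:
  web: d = 0 in → contributes +2.1333 in⁴
  top flange (beyond web): d = 1.8 in → contributes +3.904 in⁴
  bottom flange (beyond web): d = -1.8 in → contributes +3.904 in⁴
Total I = 9.9413 in⁴.
For the y-axis: x̄ = 3.2 in.
Repeating about the centroidal y-axis gives I_y = 8.7573 in⁴.
Polar second moment: J = I_x + I_y = 18.699 in⁴.

J ≈ 18.7 in⁴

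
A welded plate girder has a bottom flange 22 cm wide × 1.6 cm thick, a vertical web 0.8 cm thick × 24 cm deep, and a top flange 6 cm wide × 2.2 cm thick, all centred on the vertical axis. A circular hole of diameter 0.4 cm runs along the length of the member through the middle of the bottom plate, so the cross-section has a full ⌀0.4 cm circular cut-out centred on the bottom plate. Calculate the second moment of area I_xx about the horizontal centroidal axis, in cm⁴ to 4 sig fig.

Break the section into simple shapes (no overlaps), measuring from the bottom-left corner of the bounding box.
Bottom plate: 22 × 1.6, A = 35.2 cm², y = 0.8 cm, Ī = 7.50933 cm⁴.
Web plate: 0.8 × 24, A = 19.2 cm², y = 13.6 cm, Ī = 921.6 cm⁴.
Top plate: 6 × 2.2, A = 13.2 cm², y = 26.7 cm, Ī = 5.324 cm⁴.
Hole (subtracted): ⌀0.4, A = 0.125664 cm², y = 0.8 cm, Ī = 0.00125664 cm⁴.
Centroid: ȳ = ΣA·y / ΣA = 9.50909 cm.
Transfer each piece to the horizontal centroidal axis using Ī + A·d² with d = y − 9.50909:
  bottom plate: d = -8.70909 cm → contributes +2677.37 cm⁴
  web plate: d = 4.09091 cm → contributes +1242.92 cm⁴
  top plate: d = 17.1909 cm → contributes +3906.29 cm⁴
  hole: d = -8.70909 cm → contributes −9.53263 cm⁴
Total I = 7817.04 cm⁴.

I_xx ≈ 7817 cm⁴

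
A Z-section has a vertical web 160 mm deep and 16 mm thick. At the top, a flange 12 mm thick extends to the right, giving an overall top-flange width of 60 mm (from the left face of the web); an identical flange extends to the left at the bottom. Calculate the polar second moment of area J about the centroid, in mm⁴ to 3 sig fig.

Break the section into simple shapes (no overlaps), measuring from the bottom-left corner of the bounding box.
Web: 16 × 160, A = 2 560 mm², y = 80 mm, Ī = 5 461 333 mm⁴.
Top flange (beyond web): 44 × 12, A = 528 mm², y = 154 mm, Ī = 6 336 mm⁴.
Bottom flange (beyond web): 44 × 12, A = 528 mm², y = 6 mm, Ī = 6 336 mm⁴.
Centroid: ȳ = ΣA·y / ΣA = 80 mm.
Transfer each piece to the centroidal x-axis using Ī + A·d² with d = y − 80:
  web: d = 0 mm → contributes +5 461 333 mm⁴
  top flange (beyond web): d = 74 mm → contributes +2 897 664 mm⁴
  bottom flange (beyond web): d = -74 mm → contributes +2 897 664 mm⁴
Total I = 11 256 661 mm⁴.
For the y-axis: x̄ = 52 mm.
Repeating about the centroidal y-axis gives I_y = 1 175 381 mm⁴.
Polar second moment: J = I_x + I_y = 12 432 043 mm⁴.

J ≈ 1.24 × 10⁷ mm⁴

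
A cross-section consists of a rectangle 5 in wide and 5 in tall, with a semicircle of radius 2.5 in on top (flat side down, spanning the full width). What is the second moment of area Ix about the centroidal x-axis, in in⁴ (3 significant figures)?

Ix ≈ 146 in⁴

Treat the section as a set of non-overlapping primitives; coordinates are from the bounding-box lower-left.
Rectangular body: 5 × 5, A = 25 in², y = 2.5 in, Ī = 52.083 in⁴.
Semicircular cap: semicircle r = 2.5, A = 9.8175 in², y = 6.061 in, Ī = 4.2874 in⁴.
Centroid: ȳ = ΣA·y / ΣA = 3.5041 in.
Transfer each piece to the centroidal x-axis using Ī + A·d² with d = y − 3.5041:
  rectangular body: d = -1.0041 in → contributes +77.289 in⁴
  semicircular cap: d = 2.5569 in → contributes +68.473 in⁴
Total I = 145.76 in⁴.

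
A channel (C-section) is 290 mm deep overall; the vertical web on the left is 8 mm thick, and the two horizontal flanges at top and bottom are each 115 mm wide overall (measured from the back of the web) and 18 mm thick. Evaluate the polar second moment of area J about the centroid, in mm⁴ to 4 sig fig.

Decompose the section into non-overlapping parts with the origin at the bottom-left of its bounding rectangle.
Web: 8 × 290, A = 2 320 mm², y = 145 mm, Ī = 16 259 333 mm⁴.
Top flange (beyond web): 107 × 18, A = 1 926 mm², y = 281 mm, Ī = 52 002 mm⁴.
Bottom flange (beyond web): 107 × 18, A = 1 926 mm², y = 9 mm, Ī = 52 002 mm⁴.
By symmetry the centroid is at mid-height, ȳ = 145 mm.
Transfer each piece to the centroidal x-axis using Ī + A·d² with d = y − 145:
  web: d = 0 mm → contributes +16 259 333 mm⁴
  top flange (beyond web): d = 136 mm → contributes +35 675 298 mm⁴
  bottom flange (beyond web): d = -136 mm → contributes +35 675 298 mm⁴
Total I = 87 609 929 mm⁴.
For the y-axis: x̄ = 39.8863 mm.
Repeating about the centroidal y-axis gives I_y = 8 474 729 mm⁴.
Polar second moment: J = I_x + I_y = 96 084 659 mm⁴.

J ≈ 9.608 × 10⁷ mm⁴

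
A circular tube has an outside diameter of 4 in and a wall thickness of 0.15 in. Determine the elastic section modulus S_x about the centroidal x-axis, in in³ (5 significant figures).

S_x ≈ 1.6833 in³

Split into non-overlapping primitives; take the origin at the lower-left of the bounding box.
Outer circle: ⌀4, A = 12.56637 in², y = 2 in, Ī = 12.56637 in⁴.
Bore (subtracted): ⌀3.7, A = 10.7521 in², y = 2 in, Ī = 9.199766 in⁴.
By symmetry the centroid is at mid-height, ȳ = 2 in.
All pieces are centred on the centroidal x-axis, so I = ΣĪ (holes subtracted) = 3.366604 in⁴.
Extreme fibre distance c = 2 in; S = I/c = 1.683302 in³.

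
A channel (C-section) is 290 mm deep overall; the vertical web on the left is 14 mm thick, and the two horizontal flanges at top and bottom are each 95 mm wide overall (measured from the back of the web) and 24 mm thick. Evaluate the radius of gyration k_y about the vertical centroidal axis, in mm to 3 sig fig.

Split into non-overlapping primitives; take the origin at the lower-left of the bounding box.
Web: 14 × 290, A = 4 060 mm², x = 7 mm, Ī = 66 313 mm⁴.
Top flange (beyond web): 81 × 24, A = 1 944 mm², x = 54.5 mm, Ī = 1 062 882 mm⁴.
Bottom flange (beyond web): 81 × 24, A = 1 944 mm², x = 54.5 mm, Ī = 1 062 882 mm⁴.
Centroid: x̄ = ΣA·x / ΣA = 30.236 mm.
Transfer each piece to the vertical centroidal axis using Ī + A·d² with d = x − 30.236:
  web: d = -23.236 mm → contributes +2 258 361 mm⁴
  top flange (beyond web): d = 24.264 mm → contributes +2 207 393 mm⁴
  bottom flange (beyond web): d = 24.264 mm → contributes +2 207 393 mm⁴
Total I = 6 673 147 mm⁴.
Radius of gyration: k = √(I/A) = √(6 673 147 / 7 948) = 28.976 mm.

k_y ≈ 29.0 mm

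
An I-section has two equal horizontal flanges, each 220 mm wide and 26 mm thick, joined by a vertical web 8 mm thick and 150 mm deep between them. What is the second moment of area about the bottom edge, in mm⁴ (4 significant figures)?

I_base ≈ 2.204 × 10⁸ mm⁴

Break the section into simple shapes (no overlaps), measuring from the bottom-left corner of the bounding box.
Bottom flange: 220 × 26, A = 5 720 mm², y = 13 mm, Ī = 322 227 mm⁴.
Web: 8 × 150, A = 1 200 mm², y = 101 mm, Ī = 2 250 000 mm⁴.
Top flange: 220 × 26, A = 5 720 mm², y = 189 mm, Ī = 322 227 mm⁴.
Transfer each piece to the base of the section using Ī + A·d² with d = y − 0:
  bottom flange: d = 13 mm → contributes +1 288 907 mm⁴
  web: d = 101 mm → contributes +14 491 200 mm⁴
  top flange: d = 189 mm → contributes +204 646 347 mm⁴
Total I = 220 426 453 mm⁴.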